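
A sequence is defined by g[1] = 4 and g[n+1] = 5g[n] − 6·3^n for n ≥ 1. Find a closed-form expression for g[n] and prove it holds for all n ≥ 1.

Claim: g[n] = -5^n + 3·3^n.

Base case: g[1] = 4, and -5^1 + 3·3^1 = -5 + 9 = 4.
Assume g[r] = -5^r + 3·3^r for some r ≥ 1.
Then g[r+1] = 5g[r] − 6·3^r = 5·(-5^r + 3·3^r) − 6·3^r = -5^{r+1} + 15·3^r − 6·3^r = -5^{r+1} + 9·3^r = -5^{r+1} + 3·3^{r+1}.
So the formula holds for r+1, and by induction g[n] = -5^n + 3·3^n for all n ≥ 1.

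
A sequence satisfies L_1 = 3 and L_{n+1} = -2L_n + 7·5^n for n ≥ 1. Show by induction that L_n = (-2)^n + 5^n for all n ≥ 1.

Base case: L_1 = 3, and (-2)^1 + 5^1 = -2 + 5 = 3.
Assume L_j = (-2)^j + 5^j for some j ≥ 1.
Then L_{j+1} = -2L_j + 7·5^j = -2·((-2)^j + 5^j) + 7·5^j = (-2)^{j+1} − 2·5^j + 7·5^j = (-2)^{j+1} + 5·5^j = (-2)^{j+1} + 5^{j+1}.
By induction, L_n = (-2)^n + 5^n for all n ≥ 1.

L_n = (-2)^n + 5^n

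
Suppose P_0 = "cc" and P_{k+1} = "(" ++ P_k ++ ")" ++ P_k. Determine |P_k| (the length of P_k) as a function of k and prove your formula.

Claim: |P_k| = 2^{k+2} − 2.

Base case: |P_0| = 2, and 2^{0+2} − 2 = 2.
Assume |P_j| = 2^{j+2} − 2.
Then |P_{j+1}| = 1 + |P_j| + 1 + |P_j| = 2|P_j| + 2 = 2(2^{j+2} − 2) + 2 = 2^{j+3} − 4 + 2 = 2^{j+3} − 2.
So the formula holds for j+1, and by induction |P_k| = 2^{k+2} − 2 for all k ≥ 0.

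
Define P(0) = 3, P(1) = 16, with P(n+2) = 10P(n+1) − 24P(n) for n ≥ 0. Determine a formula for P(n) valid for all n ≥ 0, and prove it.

Claim: P(n) = 2·6^n + 4^n.

Base cases: P(0) = 3 and 2·6^0 + 4^0 = 3; P(1) = 16 and 2·6^1 + 4^1 = 16.
Assume P(j) = 2·6^j + 4^j for all 0 ≤ j ≤ m, where m ≥ 1.
Then P(m+1) = 10P(m) − 24P(m−1) = 10·(2·6^m + 4^m) − 24·(2·6^{m−1} + 4^{m−1}) = 2·(10·6 − 24)6^{m−1} + (10·4 − 24)4^{m−1} = 72·6^{m−1} + 16·4^{m−1} = 2·6^{m+1} + 4^{m+1}.
So the formula holds for m+1, and by strong induction P(n) = 2·6^n + 4^n for all n ≥ 0.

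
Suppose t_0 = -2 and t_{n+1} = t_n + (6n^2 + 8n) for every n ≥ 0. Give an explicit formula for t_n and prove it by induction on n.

Claim: t_n = 2n^3 + n^2 − 3n − 2.

Base case: t_0 = -2, and 2·0^3 + 0^2 − 3·0 − 2 = -2.
Assume t_k = 2k^3 + k^2 − 3k − 2.
Then t_{k+1} = t_k + (6k^2 + 8k) = (2k^3 + k^2 − 3k − 2) + (6k^2 + 8k) = 2k^3 + 7k^2 + 5k − 2,
and 2·(k+1)^3 + (k+1)^2 − 3·(k+1) − 2 = 2k^3 + 7k^2 + 5k − 2.
This completes the inductive step, so t_n = 2n^3 + n^2 − 3n − 2 for all n ≥ 0.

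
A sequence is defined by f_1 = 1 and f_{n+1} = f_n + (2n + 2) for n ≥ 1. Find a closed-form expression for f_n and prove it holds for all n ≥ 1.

Claim: f_n = n^2 + n − 1.

Base case: f_1 = 1, and 1^2 + 1 − 1 = 1.
Assume f_k = k^2 + k − 1.
Then f_{k+1} = f_k + (2k + 2) = (k^2 + k − 1) + (2k + 2) = k^2 + 3k + 1,
and (k+1)^2 + (k+1) − 1 = k^2 + 3k + 1.
By induction, f_n = n^2 + n − 1 for all n ≥ 1.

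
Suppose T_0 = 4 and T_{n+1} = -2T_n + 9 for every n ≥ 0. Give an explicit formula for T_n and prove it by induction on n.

Claim: T_n = (-2)^n + 3.

Base case: T_0 = 4, and (-2)^0 + 3 = 1 + 3 = 4.
Assume T_m = (-2)^m + 3 for some m ≥ 0.
Then T_{m+1} = -2T_m + 9 = -2·((-2)^m + 3) + 9 = -2·(-2)^m − 6 + 9 = (-2)^{m+1} + 3.
By induction, T_n = (-2)^n + 3 for all n ≥ 0.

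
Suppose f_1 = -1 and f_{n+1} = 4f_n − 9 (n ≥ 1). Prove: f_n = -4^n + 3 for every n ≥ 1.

Base case: f_1 = -1, and -4^1 + 3 = -4 + 3 = -1.
Assume f_m = -4^m + 3 for some m ≥ 1.
Then f_{m+1} = 4f_m − 9 = 4·(-4^m + 3) − 9 = -4^{m+1} + 12 − 9 = -4^{m+1} + 3.
By induction, f_n = -4^n + 3 for all n ≥ 1.

f_n = -4^n + 3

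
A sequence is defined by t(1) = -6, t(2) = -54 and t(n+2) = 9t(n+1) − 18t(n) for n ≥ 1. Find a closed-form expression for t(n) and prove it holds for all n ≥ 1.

Claim: t(n) = 2·3^n − 2·6^n.

Base cases: t(1) = -6 and 2·3^1 − 2·6^1 = -6; t(2) = -54 and 2·3^2 − 2·6^2 = -54.
Assume t(j) = 2·3^j − 2·6^j for all 1 ≤ j ≤ k, where k ≥ 2.
Then t(k+1) = 9t(k) − 18t(k−1) = 9·(2·3^k − 2·6^k) − 18·(2·3^{k−1} − 2·6^{k−1}) = 2·(9·3 − 18)3^{k−1} − 2·(9·6 − 18)6^{k−1} = 18·3^{k−1} − 72·6^{k−1} = 2·3^{k+1} − 2·6^{k+1}.
This completes the inductive step, so t(n) = 2·3^n − 2·6^n for all n ≥ 1.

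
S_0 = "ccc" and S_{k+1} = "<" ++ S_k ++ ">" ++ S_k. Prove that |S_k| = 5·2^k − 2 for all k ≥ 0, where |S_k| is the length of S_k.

Base case: |S_0| = 3, and 5·2^0 − 2 = 3.
Assume |S_r| = 5·2^r − 2.
Then |S_{r+1}| = 1 + |S_r| + 1 + |S_r| = 2|S_r| + 2 = 2(5·2^r − 2) + 2 = 5·2^{r+1} − 4 + 2 = 5·2^{r+1} − 2.
By induction, |S_k| = 5·2^k − 2 for all k ≥ 0.

|S_k| = 5·2^k − 2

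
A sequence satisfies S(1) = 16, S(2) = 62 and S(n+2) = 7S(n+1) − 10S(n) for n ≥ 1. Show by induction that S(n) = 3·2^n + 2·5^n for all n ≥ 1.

Base cases: S(1) = 16 and 3·2^1 + 2·5^1 = 16; S(2) = 62 and 3·2^2 + 2·5^2 = 62.
Assume S(i) = 3·2^i + 2·5^i for all 1 ≤ i ≤ j, where j ≥ 2.
Then S(j+1) = 7S(j) − 10S(j−1) = 7·(3·2^j + 2·5^j) − 10·(3·2^{j−1} + 2·5^{j−1}) = 3·(7·2 − 10)2^{j−1} + 2·(7·5 − 10)5^{j−1} = 12·2^{j−1} + 50·5^{j−1} = 3·2^{j+1} + 2·5^{j+1}.
This completes the inductive step, so S(n) = 3·2^n + 2·5^n for all n ≥ 1.

S(n) = 3·2^n + 2·5^n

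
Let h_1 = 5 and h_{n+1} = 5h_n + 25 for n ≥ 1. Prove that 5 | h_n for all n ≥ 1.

Base case: h_1 = 5 = 5·1, so 5 | h_1.
Assume 5 | h_j, so h_j = 5t for some integer t.
Then h_{j+1} = 5h_j + 25 = 5·(5t) + 25 = 5(5t + 5), so 5 | h_{j+1}.
Hence 5 | h_n for every n ≥ 1, by induction.

5 | h_n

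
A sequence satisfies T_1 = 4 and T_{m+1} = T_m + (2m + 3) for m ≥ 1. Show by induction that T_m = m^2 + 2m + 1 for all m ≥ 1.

Base case: T_1 = 4, and 1^2 + 2·1 + 1 = 4.
Assume T_k = k^2 + 2k + 1.
Then T_{k+1} = T_k + (2k + 3) = (k^2 + 2k + 1) + (2k + 3) = k^2 + 4k + 4,
and (k+1)^2 + 2·(k+1) + 1 = k^2 + 4k + 4.
This completes the inductive step, so T_m = m^2 + 2m + 1 for all m ≥ 1.

T_m = m^2 + 2m + 1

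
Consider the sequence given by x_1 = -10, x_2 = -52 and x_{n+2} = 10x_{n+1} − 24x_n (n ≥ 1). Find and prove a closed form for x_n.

Claim: x_n = -4^n − 6^n.

Base cases: x_1 = -10 and -4^1 − 6^1 = -10; x_2 = -52 and -4^2 − 6^2 = -52.
Assume x_i = -4^i − 6^i for all 1 ≤ i ≤ j, where j ≥ 2.
Then x_{j+1} = 10x_j − 24x_{j−1} = 10·(-4^j − 6^j) − 24·(-4^{j−1} − 6^{j−1}) = -(10·4 − 24)4^{j−1} − (10·6 − 24)6^{j−1} = -16·4^{j−1} − 36·6^{j−1} = -4^{j+1} − 6^{j+1}.
This completes the inductive step, so x_n = -4^n − 6^n for all n ≥ 1.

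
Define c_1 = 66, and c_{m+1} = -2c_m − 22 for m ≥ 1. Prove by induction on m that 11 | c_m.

Base case: c_1 = 66 = 11·6, so 11 | c_1.
Assume 11 | c_j, so c_j = 11t for some integer t.
Then c_{j+1} = -2c_j − 22 = -2·(11t) − 22 = 11(-2t − 2), so 11 | c_{j+1}.
This completes the inductive step, so 11 | c_m for all m ≥ 1.

11 | c_m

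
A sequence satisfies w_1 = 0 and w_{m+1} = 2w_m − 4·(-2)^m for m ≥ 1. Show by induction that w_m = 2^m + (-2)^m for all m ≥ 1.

Base case: w_1 = 0, and 2^1 + (-2)^1 = 2 − 2 = 0.
Assume w_r = 2^r + (-2)^r for some r ≥ 1.
Then w_{r+1} = 2w_r − 4·(-2)^r = 2·(2^r + (-2)^r) − 4·(-2)^r = 2^{r+1} + 2·(-2)^r − 4·(-2)^r = 2^{r+1} − 2·(-2)^r = 2^{r+1} + (-2)^{r+1}.
So the formula holds for r+1, and by induction w_m = 2^m + (-2)^m for all m ≥ 1.

w_m = 2^m + (-2)^m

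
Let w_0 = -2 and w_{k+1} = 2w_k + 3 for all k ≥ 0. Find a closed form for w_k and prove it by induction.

Claim: w_k = 2^k − 3.

Base case: w_0 = -2, and 2^0 − 3 = 1 − 3 = -2.
Assume w_r = 2^r − 3 for some r ≥ 0.
Then w_{r+1} = 2w_r + 3 = 2·(2^r − 3) + 3 = 2^{r+1} − 6 + 3 = 2^{r+1} − 3.
So the formula holds for r+1, and by induction w_k = 2^k − 3 for all k ≥ 0.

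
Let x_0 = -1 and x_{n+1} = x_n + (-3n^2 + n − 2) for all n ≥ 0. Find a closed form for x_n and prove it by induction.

Claim: x_n = -n^3 + 2n^2 − 3n − 1.

Base case: x_0 = -1, and -0^3 + 2·0^2 − 3·0 − 1 = -1.
Assume x_m = -m^3 + 2m^2 − 3m − 1.
Then x_{m+1} = x_m + (-3m^2 + m − 2) = (-m^3 + 2m^2 − 3m − 1) + (-3m^2 + m − 2) = -m^3 − m^2 − 2m − 3,
and -(m+1)^3 + 2·(m+1)^2 − 3·(m+1) − 1 = -m^3 − m^2 − 2m − 3.
By induction, x_n = -n^3 + 2n^2 − 3n − 1 for all n ≥ 0.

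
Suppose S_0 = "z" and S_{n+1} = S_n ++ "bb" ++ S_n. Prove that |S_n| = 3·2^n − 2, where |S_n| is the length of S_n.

Base case: |S_0| = 1, and 3·2^0 − 2 = 1.
Assume |S_m| = 3·2^m − 2.
Then |S_{m+1}| = |S_m| + 2 + |S_m| = 2|S_m| + 2 = 2(3·2^m − 2) + 2 = 3·2^{m+1} − 4 + 2 = 3·2^{m+1} − 2.
So the formula holds for m+1, and by induction |S_n| = 3·2^n − 2 for all n ≥ 0.

|S_n| = 3·2^n − 2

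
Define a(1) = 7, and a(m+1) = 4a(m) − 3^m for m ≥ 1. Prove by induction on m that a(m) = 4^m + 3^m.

Base case: a(1) = 7, and 4^1 + 3^1 = 4 + 3 = 7.
Assume a(j) = 4^j + 3^j for some j ≥ 1.
Then a(j+1) = 4a(j) − 3^j = 4·(4^j + 3^j) − 3^j = 4^{j+1} + 4·3^j − 3^j = 4^{j+1} + 3·3^j = 4^{j+1} + 3^{j+1}.
Hence a(m) = 4^m + 3^m for every m ≥ 1, by induction.

a(m) = 4^m + 3^m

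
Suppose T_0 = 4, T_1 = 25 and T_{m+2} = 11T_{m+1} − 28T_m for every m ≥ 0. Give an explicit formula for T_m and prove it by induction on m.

Claim: T_m = 3·7^m + 4^m.

Base cases: T_0 = 4 and 3·7^0 + 4^0 = 4; T_1 = 25 and 3·7^1 + 4^1 = 25.
Assume T_j = 3·7^j + 4^j for all 0 ≤ j ≤ k, where k ≥ 1.
Then T_{k+1} = 11T_k − 28T_{k−1} = 11·(3·7^k + 4^k) − 28·(3·7^{k−1} + 4^{k−1}) = 3·(11·7 − 28)7^{k−1} + (11·4 − 28)4^{k−1} = 147·7^{k−1} + 16·4^{k−1} = 3·7^{k+1} + 4^{k+1}.
By strong induction, T_m = 3·7^m + 4^m for all m ≥ 0.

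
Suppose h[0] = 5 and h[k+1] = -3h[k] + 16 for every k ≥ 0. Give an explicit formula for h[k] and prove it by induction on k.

Claim: h[k] = (-3)^k + 4.

Base case: h[0] = 5, and (-3)^0 + 4 = 1 + 4 = 5.
Assume h[m] = (-3)^m + 4 for some m ≥ 0.
Then h[m+1] = -3h[m] + 16 = -3·((-3)^m + 4) + 16 = -3·(-3)^m − 12 + 16 = (-3)^{m+1} + 4.
This completes the inductive step, so h[k] = (-3)^k + 4 for all k ≥ 0.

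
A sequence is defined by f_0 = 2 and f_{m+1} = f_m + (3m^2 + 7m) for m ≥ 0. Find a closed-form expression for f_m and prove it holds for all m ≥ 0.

Claim: f_m = m^3 + 2m^2 − 3m + 2.

Base case: f_0 = 2, and 0^3 + 2·0^2 − 3·0 + 2 = 2.
Assume f_r = r^3 + 2r^2 − 3r + 2.
Then f_{r+1} = f_r + (3r^2 + 7r) = (r^3 + 2r^2 − 3r + 2) + (3r^2 + 7r) = r^3 + 5r^2 + 4r + 2,
and (r+1)^3 + 2·(r+1)^2 − 3·(r+1) + 2 = r^3 + 5r^2 + 4r + 2.
Hence f_m = m^3 + 2m^2 − 3m + 2 for every m ≥ 0, by induction.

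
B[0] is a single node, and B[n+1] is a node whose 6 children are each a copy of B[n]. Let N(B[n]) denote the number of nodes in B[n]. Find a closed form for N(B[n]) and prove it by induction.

Claim: N(B[n]) = (6^{n+1} − 1)/5.

Base case: N(B[0]) = 1, and (6^{0+1} − 1)/5 = 1.
Assume N(B[r]) = (6^{r+1} − 1)/5.
Then N(B[r+1]) = 1 + 6N(B[r]) = 1 + 6·(6^{r+1} − 1)/5 = 1 + (6^{r+2} − 6)/5 = (5 + 6^{r+2} − 6)/5 = (6^{r+2} − 1)/5.
Hence N(B[n]) = (6^{n+1} − 1)/5 for every n ≥ 0, by induction.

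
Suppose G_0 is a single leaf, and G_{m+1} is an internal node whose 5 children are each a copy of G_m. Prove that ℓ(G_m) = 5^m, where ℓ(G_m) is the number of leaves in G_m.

Base case: ℓ(G_0) = 1, and 5^0 = 1.
Assume ℓ(G_j) = 5^j.
Then ℓ(G_{j+1}) = 5·ℓ(G_j) = 5·5^j = 5^{j+1}.
So the formula holds for j+1, and by induction ℓ(G_m) = 5^m for all m ≥ 0.

ℓ(G_m) = 5^m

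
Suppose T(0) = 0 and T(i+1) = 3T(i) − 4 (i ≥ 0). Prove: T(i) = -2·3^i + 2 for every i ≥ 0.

Base case: T(0) = 0, and -2·3^0 + 2 = -2 + 2 = 0.
Assume T(j) = -2·3^j + 2 for some j ≥ 0.
Then T(j+1) = 3T(j) − 4 = 3·(-2·3^j + 2) − 4 = -6·3^j + 6 − 4 = -2·3^{j+1} + 2.
This completes the inductive step, so T(i) = -2·3^i + 2 for all i ≥ 0.

T(i) = -2·3^i + 2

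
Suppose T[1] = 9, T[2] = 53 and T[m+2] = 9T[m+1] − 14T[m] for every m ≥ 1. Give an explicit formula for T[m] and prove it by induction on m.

Claim: T[m] = 7^m + 2^m.

Base cases: T[1] = 9 and 7^1 + 2^1 = 9; T[2] = 53 and 7^2 + 2^2 = 53.
Assume T[j] = 7^j + 2^j for all 1 ≤ j ≤ r, where r ≥ 2.
Then T[r+1] = 9T[r] − 14T[r−1] = 9·(7^r + 2^r) − 14·(7^{r−1} + 2^{r−1}) = (9·7 − 14)7^{r−1} + (9·2 − 14)2^{r−1} = 49·7^{r−1} + 4·2^{r−1} = 7^{r+1} + 2^{r+1}.
By strong induction, T[m] = 7^m + 2^m for all m ≥ 1.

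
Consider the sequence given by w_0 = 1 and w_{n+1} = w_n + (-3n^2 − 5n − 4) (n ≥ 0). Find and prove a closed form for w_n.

Claim: w_n = -n^3 − n^2 − 2n + 1.

Base case: w_0 = 1, and -0^3 − 0^2 − 2·0 + 1 = 1.
Assume w_m = -m^3 − m^2 − 2m + 1.
Then w_{m+1} = w_m + (-3m^2 − 5m − 4) = (-m^3 − m^2 − 2m + 1) + (-3m^2 − 5m − 4) = -m^3 − 4m^2 − 7m − 3,
and -(m+1)^3 − (m+1)^2 − 2·(m+1) + 1 = -m^3 − 4m^2 − 7m − 3.
This completes the inductive step, so w_n = -n^3 − n^2 − 2n + 1 for all n ≥ 0.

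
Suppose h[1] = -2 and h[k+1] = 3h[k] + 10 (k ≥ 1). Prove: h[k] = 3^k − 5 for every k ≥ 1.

Base case: h[1] = -2, and 3^1 − 5 = 3 − 5 = -2.
Assume h[j] = 3^j − 5 for some j ≥ 1.
Then h[j+1] = 3h[j] + 10 = 3·(3^j − 5) + 10 = 3^{j+1} − 15 + 10 = 3^{j+1} − 5.
So the formula holds for j+1, and by induction h[k] = 3^k − 5 for all k ≥ 1.

h[k] = 3^k − 5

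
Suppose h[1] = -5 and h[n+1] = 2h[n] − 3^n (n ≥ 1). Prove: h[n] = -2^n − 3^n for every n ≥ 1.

Base case: h[1] = -5, and -2^1 − 3^1 = -2 − 3 = -5.
Assume h[j] = -2^j − 3^j for some j ≥ 1.
Then h[j+1] = 2h[j] − 3^j = 2·(-2^j − 3^j) − 3^j = -2^{j+1} − 2·3^j − 3^j = -2^{j+1} − 3·3^j = -2^{j+1} − 3^{j+1}.
This completes the inductive step, so h[n] = -2^n − 3^n for all n ≥ 1.

h[n] = -2^n − 3^n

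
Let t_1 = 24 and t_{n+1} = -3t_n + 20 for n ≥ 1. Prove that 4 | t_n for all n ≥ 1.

Base case: t_1 = 24 = 4·6, so 4 | t_1.
Assume 4 | t_m, so t_m = 4s for some integer s.
Then t_{m+1} = -3t_m + 20 = -3·(4s) + 20 = 4(-3s + 5), so 4 | t_{m+1}.
This completes the inductive step, so 4 | t_n for all n ≥ 1.

4 | t_n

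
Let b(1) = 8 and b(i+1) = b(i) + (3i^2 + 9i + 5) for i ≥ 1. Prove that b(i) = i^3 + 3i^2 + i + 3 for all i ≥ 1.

Base case: b(1) = 8, and 1^3 + 3·1^2 + 1 + 3 = 8.
Assume b(k) = k^3 + 3k^2 + k + 3.
Then b(k+1) = b(k) + (3k^2 + 9k + 5) = (k^3 + 3k^2 + k + 3) + (3k^2 + 9k + 5) = k^3 + 6k^2 + 10k + 8,
and (k+1)^3 + 3·(k+1)^2 + (k+1) + 3 = k^3 + 6k^2 + 10k + 8.
Hence b(i) = i^3 + 3i^2 + i + 3 for every i ≥ 1, by induction.

b(i) = i^3 + 3i^2 + i + 3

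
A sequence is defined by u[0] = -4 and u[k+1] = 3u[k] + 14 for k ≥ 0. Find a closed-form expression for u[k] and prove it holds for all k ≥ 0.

Claim: u[k] = 3^{k+1} − 7.

Base case: u[0] = -4, and 3^{0+1} − 7 = 3 − 7 = -4.
Assume u[j] = 3^{j+1} − 7 for some j ≥ 0.
Then u[j+1] = 3u[j] + 14 = 3·(3^{j+1} − 7) + 14 = 3^{j+2} − 21 + 14 = 3^{j+2} − 7.
By induction, u[k] = 3^{k+1} − 7 for all k ≥ 0.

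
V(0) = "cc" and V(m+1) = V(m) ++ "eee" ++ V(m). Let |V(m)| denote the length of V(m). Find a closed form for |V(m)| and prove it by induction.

Claim: |V(m)| = 5·2^m − 3.

Base case: |V(0)| = 2, and 5·2^0 − 3 = 2.
Assume |V(k)| = 5·2^k − 3.
Then |V(k+1)| = |V(k)| + 3 + |V(k)| = 2|V(k)| + 3 = 2(5·2^k − 3) + 3 = 5·2^{k+1} − 6 + 3 = 5·2^{k+1} − 3.
By induction, |V(m)| = 5·2^m − 3 for all m ≥ 0.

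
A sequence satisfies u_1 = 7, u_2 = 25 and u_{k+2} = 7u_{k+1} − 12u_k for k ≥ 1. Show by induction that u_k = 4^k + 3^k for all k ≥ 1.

Base cases: u_1 = 7 and 4^1 + 3^1 = 7; u_2 = 25 and 4^2 + 3^2 = 25.
Assume u_j = 4^j + 3^j for all 1 ≤ j ≤ m, where m ≥ 2.
Then u_{m+1} = 7u_m − 12u_{m−1} = 7·(4^m + 3^m) − 12·(4^{m−1} + 3^{m−1}) = (7·4 − 12)4^{m−1} + (7·3 − 12)3^{m−1} = 16·4^{m−1} + 9·3^{m−1} = 4^{m+1} + 3^{m+1}.
This completes the inductive step, so u_k = 4^k + 3^k for all k ≥ 1.

u_k = 4^k + 3^k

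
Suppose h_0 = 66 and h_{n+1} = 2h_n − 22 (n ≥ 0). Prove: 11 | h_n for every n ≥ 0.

Base case: h_0 = 66 = 11·6, so 11 | h_0.
Assume 11 | h_k, so h_k = 11t for some integer t.
Then h_{k+1} = 2h_k − 22 = 2·(11t) − 22 = 11(2t − 2), so 11 | h_{k+1}.
This completes the inductive step, so 11 | h_n for all n ≥ 0.

11 | h_n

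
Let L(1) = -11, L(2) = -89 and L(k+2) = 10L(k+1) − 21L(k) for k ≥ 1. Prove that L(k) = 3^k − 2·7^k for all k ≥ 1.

Base cases: L(1) = -11 and 3^1 − 2·7^1 = -11; L(2) = -89 and 3^2 − 2·7^2 = -89.
Assume L(j) = 3^j − 2·7^j for all 1 ≤ j ≤ m, where m ≥ 2.
Then L(m+1) = 10L(m) − 21L(m−1) = 10·(3^m − 2·7^m) − 21·(3^{m−1} − 2·7^{m−1}) = (10·3 − 21)3^{m−1} − 2·(10·7 − 21)7^{m−1} = 9·3^{m−1} − 98·7^{m−1} = 3^{m+1} − 2·7^{m+1}.
Hence L(k) = 3^k − 2·7^k for every k ≥ 1, by strong induction.

L(k) = 3^k − 2·7^k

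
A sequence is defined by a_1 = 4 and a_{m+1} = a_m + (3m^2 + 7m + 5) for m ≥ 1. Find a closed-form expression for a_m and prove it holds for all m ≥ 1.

Claim: a_m = m^3 + 2m^2 + 2m − 1.

Base case: a_1 = 4, and 1^3 + 2·1^2 + 2·1 − 1 = 4.
Assume a_k = k^3 + 2k^2 + 2k − 1.
Then a_{k+1} = a_k + (3k^2 + 7k + 5) = (k^3 + 2k^2 + 2k − 1) + (3k^2 + 7k + 5) = k^3 + 5k^2 + 9k + 4,
and (k+1)^3 + 2·(k+1)^2 + 2·(k+1) − 1 = k^3 + 5k^2 + 9k + 4.
Hence a_m = m^3 + 2m^2 + 2m − 1 for every m ≥ 1, by induction.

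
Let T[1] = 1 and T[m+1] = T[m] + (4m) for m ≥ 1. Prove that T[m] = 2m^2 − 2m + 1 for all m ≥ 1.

Base case: T[1] = 1, and 2·1^2 − 2·1 + 1 = 1.
Assume T[j] = 2j^2 − 2j + 1.
Then T[j+1] = T[j] + (4j) = (2j^2 − 2j + 1) + (4j) = 2j^2 + 2j + 1,
and 2·(j+1)^2 − 2·(j+1) + 1 = 2j^2 + 2j + 1.
By induction, T[m] = 2m^2 − 2m + 1 for all m ≥ 1.

T[m] = 2m^2 − 2m + 1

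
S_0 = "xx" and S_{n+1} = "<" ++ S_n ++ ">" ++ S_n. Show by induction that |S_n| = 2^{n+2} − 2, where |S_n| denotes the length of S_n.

Base case: |S_0| = 2, and 2^{0+2} − 2 = 2.
Assume |S_k| = 2^{k+2} − 2.
Then |S_{k+1}| = 1 + |S_k| + 1 + |S_k| = 2|S_k| + 2 = 2(2^{k+2} − 2) + 2 = 2^{k+3} − 4 + 2 = 2^{k+3} − 2.
By induction, |S_n| = 2^{n+2} − 2 for all n ≥ 0.

|S_n| = 2^{n+2} − 2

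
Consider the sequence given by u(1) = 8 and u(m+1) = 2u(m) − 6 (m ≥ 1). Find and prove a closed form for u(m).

Claim: u(m) = 2^m + 6.

Base case: u(1) = 8, and 2^1 + 6 = 2 + 6 = 8.
Assume u(k) = 2^k + 6 for some k ≥ 1.
Then u(k+1) = 2u(k) − 6 = 2·(2^k + 6) − 6 = 2^{k+1} + 12 − 6 = 2^{k+1} + 6.
This completes the inductive step, so u(m) = 2^m + 6 for all m ≥ 1.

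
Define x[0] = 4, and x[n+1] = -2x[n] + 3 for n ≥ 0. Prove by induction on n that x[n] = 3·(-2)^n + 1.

Base case: x[0] = 4, and 3·(-2)^0 + 1 = 3 + 1 = 4.
Assume x[m] = 3·(-2)^m + 1 for some m ≥ 0.
Then x[m+1] = -2x[m] + 3 = -2·(3·(-2)^m + 1) + 3 = -6·(-2)^m − 2 + 3 = 3·(-2)^{m+1} + 1.
Hence x[n] = 3·(-2)^n + 1 for every n ≥ 0, by induction.

x[n] = 3·(-2)^n + 1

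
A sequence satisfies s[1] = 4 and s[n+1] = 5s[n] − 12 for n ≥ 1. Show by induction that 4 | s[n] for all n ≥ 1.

Base case: s[1] = 4 = 4·1, so 4 | s[1].
Assume 4 | s[m], so s[m] = 4t for some integer t.
Then s[m+1] = 5s[m] − 12 = 5·(4t) − 12 = 4(5t − 3), so 4 | s[m+1].
So the property holds for m+1, and by induction 4 | s[n] for all n ≥ 1.

4 | s[n]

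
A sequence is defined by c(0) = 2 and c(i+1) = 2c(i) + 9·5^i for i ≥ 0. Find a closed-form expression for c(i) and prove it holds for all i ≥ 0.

Claim: c(i) = -2^i + 3·5^i.

Base case: c(0) = 2, and -2^0 + 3·5^0 = -1 + 3 = 2.
Assume c(m) = -2^m + 3·5^m for some m ≥ 0.
Then c(m+1) = 2c(m) + 9·5^m = 2·(-2^m + 3·5^m) + 9·5^m = -2^{m+1} + 6·5^m + 9·5^m = -2^{m+1} + 15·5^m = -2^{m+1} + 3·5^{m+1}.
Hence c(i) = -2^i + 3·5^i for every i ≥ 0, by induction.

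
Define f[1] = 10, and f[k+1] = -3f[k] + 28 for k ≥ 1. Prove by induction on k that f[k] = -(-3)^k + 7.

Base case: f[1] = 10, and -(-3)^1 + 7 = 3 + 7 = 10.
Assume f[m] = -(-3)^m + 7 for some m ≥ 1.
Then f[m+1] = -3f[m] + 28 = -3·(-(-3)^m + 7) + 28 = 3·(-3)^m − 21 + 28 = -(-3)^{m+1} + 7.
By induction, f[k] = -(-3)^k + 7 for all k ≥ 1.

f[k] = -(-3)^k + 7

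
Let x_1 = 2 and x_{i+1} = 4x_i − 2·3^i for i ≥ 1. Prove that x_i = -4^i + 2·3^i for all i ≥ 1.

Base case: x_1 = 2, and -4^1 + 2·3^1 = -4 + 6 = 2.
Assume x_r = -4^r + 2·3^r for some r ≥ 1.
Then x_{r+1} = 4x_r − 2·3^r = 4·(-4^r + 2·3^r) − 2·3^r = -4^{r+1} + 8·3^r − 2·3^r = -4^{r+1} + 6·3^r = -4^{r+1} + 2·3^{r+1}.
This completes the inductive step, so x_i = -4^i + 2·3^i for all i ≥ 1.

x_i = -4^i + 2·3^i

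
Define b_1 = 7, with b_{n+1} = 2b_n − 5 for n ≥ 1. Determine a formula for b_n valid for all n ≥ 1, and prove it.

Claim: b_n = 2^n + 5.

Base case: b_1 = 7, and 2^1 + 5 = 2 + 5 = 7.
Assume b_r = 2^r + 5 for some r ≥ 1.
Then b_{r+1} = 2b_r − 5 = 2·(2^r + 5) − 5 = 2^{r+1} + 10 − 5 = 2^{r+1} + 5.
So the formula holds for r+1, and by induction b_n = 2^n + 5 for all n ≥ 1.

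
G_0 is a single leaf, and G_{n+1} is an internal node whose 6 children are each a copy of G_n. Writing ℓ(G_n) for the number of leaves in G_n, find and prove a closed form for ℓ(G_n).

Claim: ℓ(G_n) = 6^n.

Base case: ℓ(G_0) = 1, and 6^0 = 1.
Assume ℓ(G_j) = 6^j.
Then ℓ(G_{j+1}) = 6·ℓ(G_j) = 6·6^j = 6^{j+1}.
So the formula holds for j+1, and by induction ℓ(G_n) = 6^n for all n ≥ 0.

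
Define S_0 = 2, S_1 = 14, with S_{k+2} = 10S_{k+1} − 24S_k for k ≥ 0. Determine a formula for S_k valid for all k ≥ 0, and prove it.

Claim: S_k = 3·6^k − 4^k.

Base cases: S_0 = 2 and 3·6^0 − 4^0 = 2; S_1 = 14 and 3·6^1 − 4^1 = 14.
Assume S_j = 3·6^j − 4^j for all 0 ≤ j ≤ m, where m ≥ 1.
Then S_{m+1} = 10S_m − 24S_{m−1} = 10·(3·6^m − 4^m) − 24·(3·6^{m−1} − 4^{m−1}) = 3·(10·6 − 24)6^{m−1} − (10·4 − 24)4^{m−1} = 108·6^{m−1} − 16·4^{m−1} = 3·6^{m+1} − 4^{m+1}.
Hence S_k = 3·6^k − 4^k for every k ≥ 0, by strong induction.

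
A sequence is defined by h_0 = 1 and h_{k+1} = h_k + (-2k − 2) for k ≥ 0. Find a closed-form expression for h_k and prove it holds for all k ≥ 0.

Claim: h_k = -k^2 − k + 1.

Base case: h_0 = 1, and -0^2 − 0 + 1 = 1.
Assume h_j = -j^2 − j + 1.
Then h_{j+1} = h_j + (-2j − 2) = (-j^2 − j + 1) + (-2j − 2) = -j^2 − 3j − 1,
and -(j+1)^2 − (j+1) + 1 = -j^2 − 3j − 1.
By induction, h_k = -k^2 − k + 1 for all k ≥ 0.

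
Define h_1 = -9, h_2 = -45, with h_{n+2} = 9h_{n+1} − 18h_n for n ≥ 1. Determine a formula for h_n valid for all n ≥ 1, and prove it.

Claim: h_n = -3^n − 6^n.

Base cases: h_1 = -9 and -3^1 − 6^1 = -9; h_2 = -45 and -3^2 − 6^2 = -45.
Assume h_j = -3^j − 6^j for all 1 ≤ j ≤ r, where r ≥ 2.
Then h_{r+1} = 9h_r − 18h_{r−1} = 9·(-3^r − 6^r) − 18·(-3^{r−1} − 6^{r−1}) = -(9·3 − 18)3^{r−1} − (9·6 − 18)6^{r−1} = -9·3^{r−1} − 36·6^{r−1} = -3^{r+1} − 6^{r+1}.
This completes the inductive step, so h_n = -3^n − 6^n for all n ≥ 1.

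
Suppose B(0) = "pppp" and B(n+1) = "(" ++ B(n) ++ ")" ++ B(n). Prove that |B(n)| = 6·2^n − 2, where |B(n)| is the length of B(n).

Base case: |B(0)| = 4, and 6·2^0 − 2 = 4.
Assume |B(k)| = 6·2^k − 2.
Then |B(k+1)| = 1 + |B(k)| + 1 + |B(k)| = 2|B(k)| + 2 = 2(6·2^k − 2) + 2 = 6·2^{k+1} − 4 + 2 = 6·2^{k+1} − 2.
Hence |B(n)| = 6·2^n − 2 for every n ≥ 0, by induction.

|B(n)| = 6·2^n − 2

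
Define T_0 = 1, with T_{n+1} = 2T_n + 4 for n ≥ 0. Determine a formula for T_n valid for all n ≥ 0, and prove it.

Claim: T_n = 5·2^n − 4.

Base case: T_0 = 1, and 5·2^0 − 4 = 5 − 4 = 1.
Assume T_j = 5·2^j − 4 for some j ≥ 0.
Then T_{j+1} = 2T_j + 4 = 2·(5·2^j − 4) + 4 = 10·2^j − 8 + 4 = 5·2^{j+1} − 4.
So the formula holds for j+1, and by induction T_n = 5·2^n − 4 for all n ≥ 0.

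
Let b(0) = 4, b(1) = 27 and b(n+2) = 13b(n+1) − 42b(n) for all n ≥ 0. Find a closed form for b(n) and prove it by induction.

Claim: b(n) = 3·7^n + 6^n.

Base cases: b(0) = 4 and 3·7^0 + 6^0 = 4; b(1) = 27 and 3·7^1 + 6^1 = 27.
Assume b(j) = 3·7^j + 6^j for all 0 ≤ j ≤ k, where k ≥ 1.
Then b(k+1) = 13b(k) − 42b(k−1) = 13·(3·7^k + 6^k) − 42·(3·7^{k−1} + 6^{k−1}) = 3·(13·7 − 42)7^{k−1} + (13·6 − 42)6^{k−1} = 147·7^{k−1} + 36·6^{k−1} = 3·7^{k+1} + 6^{k+1}.
So the formula holds for k+1, and by strong induction b(n) = 3·7^n + 6^n for all n ≥ 0.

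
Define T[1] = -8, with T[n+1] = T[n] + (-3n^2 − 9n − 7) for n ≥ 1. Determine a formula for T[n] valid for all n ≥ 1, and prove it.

Claim: T[n] = -n^3 − 3n^2 − 3n − 1.

Base case: T[1] = -8, and -1^3 − 3·1^2 − 3·1 − 1 = -8.
Assume T[m] = -m^3 − 3m^2 − 3m − 1.
Then T[m+1] = T[m] + (-3m^2 − 9m − 7) = (-m^3 − 3m^2 − 3m − 1) + (-3m^2 − 9m − 7) = -m^3 − 6m^2 − 12m − 8,
and -(m+1)^3 − 3·(m+1)^2 − 3·(m+1) − 1 = -m^3 − 6m^2 − 12m − 8.
Hence T[n] = -n^3 − 3n^2 − 3n − 1 for every n ≥ 1, by induction.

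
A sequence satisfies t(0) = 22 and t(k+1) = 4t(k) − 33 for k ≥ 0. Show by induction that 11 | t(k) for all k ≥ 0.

Base case: t(0) = 22 = 11·2, so 11 | t(0).
Assume 11 | t(j), so t(j) = 11s for some integer s.
Then t(j+1) = 4t(j) − 33 = 4·(11s) − 33 = 11(4s − 3), so 11 | t(j+1).
This completes the inductive step, so 11 | t(k) for all k ≥ 0.

11 | t(k)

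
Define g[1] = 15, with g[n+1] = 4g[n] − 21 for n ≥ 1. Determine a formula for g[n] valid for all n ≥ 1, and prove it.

Claim: g[n] = 2·4^n + 7.

Base case: g[1] = 15, and 2·4^1 + 7 = 8 + 7 = 15.
Assume g[r] = 2·4^r + 7 for some r ≥ 1.
Then g[r+1] = 4g[r] − 21 = 4·(2·4^r + 7) − 21 = 8·4^r + 28 − 21 = 2·4^{r+1} + 7.
So the formula holds for r+1, and by induction g[n] = 2·4^n + 7 for all n ≥ 1.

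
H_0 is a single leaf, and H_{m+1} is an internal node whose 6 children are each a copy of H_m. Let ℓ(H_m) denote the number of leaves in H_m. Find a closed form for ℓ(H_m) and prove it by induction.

Claim: ℓ(H_m) = 6^m.

Base case: ℓ(H_0) = 1, and 6^0 = 1.
Assume ℓ(H_j) = 6^j.
Then ℓ(H_{j+1}) = 6·ℓ(H_j) = 6·6^j = 6^{j+1}.
So the formula holds for j+1, and by induction ℓ(H_m) = 6^m for all m ≥ 0.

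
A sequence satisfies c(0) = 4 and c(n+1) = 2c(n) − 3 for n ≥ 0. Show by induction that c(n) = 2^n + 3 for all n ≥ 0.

Base case: c(0) = 4, and 2^0 + 3 = 1 + 3 = 4.
Assume c(j) = 2^j + 3 for some j ≥ 0.
Then c(j+1) = 2c(j) − 3 = 2·(2^j + 3) − 3 = 2^{j+1} + 6 − 3 = 2^{j+1} + 3.
So the formula holds for j+1, and by induction c(n) = 2^n + 3 for all n ≥ 0.

c(n) = 2^n + 3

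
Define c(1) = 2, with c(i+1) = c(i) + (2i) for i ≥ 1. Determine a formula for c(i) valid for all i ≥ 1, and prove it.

Claim: c(i) = i^2 − i + 2.

Base case: c(1) = 2, and 1^2 − 1 + 2 = 2.
Assume c(k) = k^2 − k + 2.
Then c(k+1) = c(k) + (2k) = (k^2 − k + 2) + (2k) = k^2 + k + 2,
and (k+1)^2 − (k+1) + 2 = k^2 + k + 2.
Hence c(i) = i^2 − i + 2 for every i ≥ 1, by induction.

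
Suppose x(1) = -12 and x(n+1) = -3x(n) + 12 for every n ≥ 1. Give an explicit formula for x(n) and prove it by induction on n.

Claim: x(n) = 5·(-3)^n + 3.

Base case: x(1) = -12, and 5·(-3)^1 + 3 = -15 + 3 = -12.
Assume x(k) = 5·(-3)^k + 3 for some k ≥ 1.
Then x(k+1) = -3x(k) + 12 = -3·(5·(-3)^k + 3) + 12 = -15·(-3)^k − 9 + 12 = 5·(-3)^{k+1} + 3.
By induction, x(n) = 5·(-3)^n + 3 for all n ≥ 1.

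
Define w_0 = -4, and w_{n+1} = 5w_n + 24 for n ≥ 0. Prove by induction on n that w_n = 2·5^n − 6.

Base case: w_0 = -4, and 2·5^0 − 6 = 2 − 6 = -4.
Assume w_m = 2·5^m − 6 for some m ≥ 0.
Then w_{m+1} = 5w_m + 24 = 5·(2·5^m − 6) + 24 = 10·5^m − 30 + 24 = 2·5^{m+1} − 6.
This completes the inductive step, so w_n = 2·5^n − 6 for all n ≥ 0.

w_n = 2·5^n − 6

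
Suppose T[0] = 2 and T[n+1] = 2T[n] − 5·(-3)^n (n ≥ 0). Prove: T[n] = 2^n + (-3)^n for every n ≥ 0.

Base case: T[0] = 2, and 2^0 + (-3)^0 = 1 + 1 = 2.
Assume T[r] = 2^r + (-3)^r for some r ≥ 0.
Then T[r+1] = 2T[r] − 5·(-3)^r = 2·(2^r + (-3)^r) − 5·(-3)^r = 2^{r+1} + 2·(-3)^r − 5·(-3)^r = 2^{r+1} − 3·(-3)^r = 2^{r+1} + (-3)^{r+1}.
Hence T[n] = 2^n + (-3)^n for every n ≥ 0, by induction.

T[n] = 2^n + (-3)^n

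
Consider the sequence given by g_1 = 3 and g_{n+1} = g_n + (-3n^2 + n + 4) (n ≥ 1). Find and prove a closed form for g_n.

Claim: g_n = -n^3 + 2n^2 + 3n − 1.

Base case: g_1 = 3, and -1^3 + 2·1^2 + 3·1 − 1 = 3.
Assume g_r = -r^3 + 2r^2 + 3r − 1.
Then g_{r+1} = g_r + (-3r^2 + r + 4) = (-r^3 + 2r^2 + 3r − 1) + (-3r^2 + r + 4) = -r^3 − r^2 + 4r + 3,
and -(r+1)^3 + 2·(r+1)^2 + 3·(r+1) − 1 = -r^3 − r^2 + 4r + 3.
By induction, g_n = -n^3 + 2n^2 + 3n − 1 for all n ≥ 1.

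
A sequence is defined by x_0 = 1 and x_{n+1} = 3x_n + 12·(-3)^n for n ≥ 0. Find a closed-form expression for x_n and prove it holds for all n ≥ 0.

Claim: x_n = 3·3^n − 2·(-3)^n.

Base case: x_0 = 1, and 3·3^0 − 2·(-3)^0 = 3 − 2 = 1.
Assume x_j = 3·3^j − 2·(-3)^j for some j ≥ 0.
Then x_{j+1} = 3x_j + 12·(-3)^j = 3·(3·3^j − 2·(-3)^j) + 12·(-3)^j = 3·3^{j+1} − 6·(-3)^j + 12·(-3)^j = 3·3^{j+1} + 6·(-3)^j = 3·3^{j+1} − 2·(-3)^{j+1}.
So the formula holds for j+1, and by induction x_n = 3·3^n − 2·(-3)^n for all n ≥ 0.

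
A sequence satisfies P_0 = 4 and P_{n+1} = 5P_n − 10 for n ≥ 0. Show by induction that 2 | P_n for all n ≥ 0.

Base case: P_0 = 4 = 2·2, so 2 | P_0.
Assume 2 | P_k, so P_k = 2t for some integer t.
Then P_{k+1} = 5P_k − 10 = 5·(2t) − 10 = 2(5t − 5), so 2 | P_{k+1}.
This completes the inductive step, so 2 | P_n for all n ≥ 0.

2 | P_n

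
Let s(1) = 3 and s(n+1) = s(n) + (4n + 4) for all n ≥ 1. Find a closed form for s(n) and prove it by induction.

Claim: s(n) = 2n^2 + 2n − 1.

Base case: s(1) = 3, and 2·1^2 + 2·1 − 1 = 3.
Assume s(j) = 2j^2 + 2j − 1.
Then s(j+1) = s(j) + (4j + 4) = (2j^2 + 2j − 1) + (4j + 4) = 2j^2 + 6j + 3,
and 2·(j+1)^2 + 2·(j+1) − 1 = 2j^2 + 6j + 3.
By induction, s(n) = 2n^2 + 2n − 1 for all n ≥ 1.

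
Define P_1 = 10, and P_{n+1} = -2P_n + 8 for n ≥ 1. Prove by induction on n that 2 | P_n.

Base case: P_1 = 10 = 2·5, so 2 | P_1.
Assume 2 | P_r, so P_r = 2t for some integer t.
Then P_{r+1} = -2P_r + 8 = -2·(2t) + 8 = 2(-2t + 4), so 2 | P_{r+1}.
By induction, 2 | P_n for all n ≥ 1.

2 | P_n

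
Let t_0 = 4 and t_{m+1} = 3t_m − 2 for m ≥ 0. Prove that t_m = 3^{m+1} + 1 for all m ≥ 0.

Base case: t_0 = 4, and 3^{0+1} + 1 = 3 + 1 = 4.
Assume t_j = 3^{j+1} + 1 for some j ≥ 0.
Then t_{j+1} = 3t_j − 2 = 3·(3^{j+1} + 1) − 2 = 3^{j+2} + 3 − 2 = 3^{j+2} + 1.
So the formula holds for j+1, and by induction t_m = 3^{m+1} + 1 for all m ≥ 0.

t_m = 3^{m+1} + 1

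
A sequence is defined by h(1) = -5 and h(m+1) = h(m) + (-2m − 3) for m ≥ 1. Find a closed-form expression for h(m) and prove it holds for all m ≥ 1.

Claim: h(m) = -m^2 − 2m − 2.

Base case: h(1) = -5, and -1^2 − 2·1 − 2 = -5.
Assume h(r) = -r^2 − 2r − 2.
Then h(r+1) = h(r) + (-2r − 3) = (-r^2 − 2r − 2) + (-2r − 3) = -r^2 − 4r − 5,
and -(r+1)^2 − 2·(r+1) − 2 = -r^2 − 4r − 5.
This completes the inductive step, so h(m) = -m^2 − 2m − 2 for all m ≥ 1.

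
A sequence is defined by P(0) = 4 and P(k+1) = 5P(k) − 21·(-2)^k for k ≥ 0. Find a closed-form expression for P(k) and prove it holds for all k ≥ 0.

Claim: P(k) = 5^k + 3·(-2)^k.

Base case: P(0) = 4, and 5^0 + 3·(-2)^0 = 1 + 3 = 4.
Assume P(r) = 5^r + 3·(-2)^r for some r ≥ 0.
Then P(r+1) = 5P(r) − 21·(-2)^r = 5·(5^r + 3·(-2)^r) − 21·(-2)^r = 5^{r+1} + 15·(-2)^r − 21·(-2)^r = 5^{r+1} − 6·(-2)^r = 5^{r+1} + 3·(-2)^{r+1}.
Hence P(k) = 5^k + 3·(-2)^k for every k ≥ 0, by induction.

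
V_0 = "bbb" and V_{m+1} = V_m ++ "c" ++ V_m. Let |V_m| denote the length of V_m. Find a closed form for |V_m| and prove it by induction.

Claim: |V_m| = 2^{m+2} − 1.

Base case: |V_0| = 3, and 2^{0+2} − 1 = 3.
Assume |V_k| = 2^{k+2} − 1.
Then |V_{k+1}| = |V_k| + 1 + |V_k| = 2|V_k| + 1 = 2(2^{k+2} − 1) + 1 = 2^{k+3} − 2 + 1 = 2^{k+3} − 1.
Hence |V_m| = 2^{m+2} − 1 for every m ≥ 0, by induction.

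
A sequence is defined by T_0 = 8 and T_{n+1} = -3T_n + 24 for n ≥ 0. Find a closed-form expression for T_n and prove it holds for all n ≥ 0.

Claim: T_n = 2·(-3)^n + 6.

Base case: T_0 = 8, and 2·(-3)^0 + 6 = 2 + 6 = 8.
Assume T_m = 2·(-3)^m + 6 for some m ≥ 0.
Then T_{m+1} = -3T_m + 24 = -3·(2·(-3)^m + 6) + 24 = -6·(-3)^m − 18 + 24 = 2·(-3)^{m+1} + 6.
By induction, T_n = 2·(-3)^n + 6 for all n ≥ 0.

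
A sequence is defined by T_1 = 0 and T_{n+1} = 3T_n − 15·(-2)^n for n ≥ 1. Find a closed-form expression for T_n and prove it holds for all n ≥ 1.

Claim: T_n = 2·3^n + 3·(-2)^n.

Base case: T_1 = 0, and 2·3^1 + 3·(-2)^1 = 6 − 6 = 0.
Assume T_k = 2·3^k + 3·(-2)^k for some k ≥ 1.
Then T_{k+1} = 3T_k − 15·(-2)^k = 3·(2·3^k + 3·(-2)^k) − 15·(-2)^k = 2·3^{k+1} + 9·(-2)^k − 15·(-2)^k = 2·3^{k+1} − 6·(-2)^k = 2·3^{k+1} + 3·(-2)^{k+1}.
So the formula holds for k+1, and by induction T_n = 2·3^n + 3·(-2)^n for all n ≥ 1.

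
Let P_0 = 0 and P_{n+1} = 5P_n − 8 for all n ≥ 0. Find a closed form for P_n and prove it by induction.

Claim: P_n = -2·5^n + 2.

Base case: P_0 = 0, and -2·5^0 + 2 = -2 + 2 = 0.
Assume P_j = -2·5^j + 2 for some j ≥ 0.
Then P_{j+1} = 5P_j − 8 = 5·(-2·5^j + 2) − 8 = -10·5^j + 10 − 8 = -2·5^{j+1} + 2.
By induction, P_n = -2·5^n + 2 for all n ≥ 0.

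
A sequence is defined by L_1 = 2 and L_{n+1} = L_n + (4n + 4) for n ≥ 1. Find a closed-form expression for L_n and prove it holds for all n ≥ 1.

Claim: L_n = 2n^2 + 2n − 2.

Base case: L_1 = 2, and 2·1^2 + 2·1 − 2 = 2.
Assume L_r = 2r^2 + 2r − 2.
Then L_{r+1} = L_r + (4r + 4) = (2r^2 + 2r − 2) + (4r + 4) = 2r^2 + 6r + 2,
and 2·(r+1)^2 + 2·(r+1) − 2 = 2r^2 + 6r + 2.
This completes the inductive step, so L_n = 2n^2 + 2n − 2 for all n ≥ 1.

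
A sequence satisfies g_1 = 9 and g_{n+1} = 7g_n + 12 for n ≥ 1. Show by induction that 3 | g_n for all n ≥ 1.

Base case: g_1 = 9 = 3·3, so 3 | g_1.
Assume 3 | g_j, so g_j = 3t for some integer t.
Then g_{j+1} = 7g_j + 12 = 7·(3t) + 12 = 3(7t + 4), so 3 | g_{j+1}.
So the property holds for j+1, and by induction 3 | g_n for all n ≥ 1.

3 | g_n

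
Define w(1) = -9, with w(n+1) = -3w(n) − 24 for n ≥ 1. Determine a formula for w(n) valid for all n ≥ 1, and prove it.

Claim: w(n) = (-3)^n − 6.

Base case: w(1) = -9, and (-3)^1 − 6 = -3 − 6 = -9.
Assume w(m) = (-3)^m − 6 for some m ≥ 1.
Then w(m+1) = -3w(m) − 24 = -3·((-3)^m − 6) − 24 = -3·(-3)^m + 18 − 24 = (-3)^{m+1} − 6.
So the formula holds for m+1, and by induction w(n) = (-3)^n − 6 for all n ≥ 1.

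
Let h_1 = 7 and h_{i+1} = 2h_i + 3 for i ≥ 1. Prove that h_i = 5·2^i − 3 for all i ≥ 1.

Base case: h_1 = 7, and 5·2^1 − 3 = 10 − 3 = 7.
Assume h_k = 5·2^k − 3 for some k ≥ 1.
Then h_{k+1} = 2h_k + 3 = 2·(5·2^k − 3) + 3 = 10·2^k − 6 + 3 = 5·2^{k+1} − 3.
This completes the inductive step, so h_i = 5·2^i − 3 for all i ≥ 1.

h_i = 5·2^i − 3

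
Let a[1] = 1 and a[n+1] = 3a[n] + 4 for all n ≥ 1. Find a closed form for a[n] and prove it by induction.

Claim: a[n] = 3^n − 2.

Base case: a[1] = 1, and 3^1 − 2 = 3 − 2 = 1.
Assume a[m] = 3^m − 2 for some m ≥ 1.
Then a[m+1] = 3a[m] + 4 = 3·(3^m − 2) + 4 = 3^{m+1} − 6 + 4 = 3^{m+1} − 2.
This completes the inductive step, so a[n] = 3^n − 2 for all n ≥ 1.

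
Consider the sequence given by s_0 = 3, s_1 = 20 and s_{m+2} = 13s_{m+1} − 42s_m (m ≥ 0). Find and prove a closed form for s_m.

Claim: s_m = 6^m + 2·7^m.

Base cases: s_0 = 3 and 6^0 + 2·7^0 = 3; s_1 = 20 and 6^1 + 2·7^1 = 20.
Assume s_j = 6^j + 2·7^j for all 0 ≤ j ≤ k, where k ≥ 1.
Then s_{k+1} = 13s_k − 42s_{k−1} = 13·(6^k + 2·7^k) − 42·(6^{k−1} + 2·7^{k−1}) = (13·6 − 42)6^{k−1} + 2·(13·7 − 42)7^{k−1} = 36·6^{k−1} + 98·7^{k−1} = 6^{k+1} + 2·7^{k+1}.
By strong induction, s_m = 6^m + 2·7^m for all m ≥ 0.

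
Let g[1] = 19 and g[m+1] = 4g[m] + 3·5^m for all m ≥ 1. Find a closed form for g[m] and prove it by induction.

Claim: g[m] = 4^m + 3·5^m.

Base case: g[1] = 19, and 4^1 + 3·5^1 = 4 + 15 = 19.
Assume g[r] = 4^r + 3·5^r for some r ≥ 1.
Then g[r+1] = 4g[r] + 3·5^r = 4·(4^r + 3·5^r) + 3·5^r = 4^{r+1} + 12·5^r + 3·5^r = 4^{r+1} + 15·5^r = 4^{r+1} + 3·5^{r+1}.
Hence g[m] = 4^m + 3·5^m for every m ≥ 1, by induction.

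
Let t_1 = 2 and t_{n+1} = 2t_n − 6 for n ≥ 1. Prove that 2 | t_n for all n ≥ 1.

Base case: t_1 = 2 = 2·1, so 2 | t_1.
Assume 2 | t_j, so t_j = 2s for some integer s.
Then t_{j+1} = 2t_j − 6 = 2·(2s) − 6 = 2(2s − 3), so 2 | t_{j+1}.
This completes the inductive step, so 2 | t_n for all n ≥ 1.

2 | t_n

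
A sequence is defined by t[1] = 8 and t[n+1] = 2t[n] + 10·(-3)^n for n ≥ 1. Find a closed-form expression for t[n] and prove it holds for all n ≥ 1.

Claim: t[n] = 2^n − 2·(-3)^n.

Base case: t[1] = 8, and 2^1 − 2·(-3)^1 = 2 + 6 = 8.
Assume t[k] = 2^k − 2·(-3)^k for some k ≥ 1.
Then t[k+1] = 2t[k] + 10·(-3)^k = 2·(2^k − 2·(-3)^k) + 10·(-3)^k = 2^{k+1} − 4·(-3)^k + 10·(-3)^k = 2^{k+1} + 6·(-3)^k = 2^{k+1} − 2·(-3)^{k+1}.
By induction, t[n] = 2^n − 2·(-3)^n for all n ≥ 1.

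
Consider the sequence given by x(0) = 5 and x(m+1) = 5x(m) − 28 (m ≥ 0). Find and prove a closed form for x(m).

Claim: x(m) = -2·5^m + 7.

Base case: x(0) = 5, and -2·5^0 + 7 = -2 + 7 = 5.
Assume x(j) = -2·5^j + 7 for some j ≥ 0.
Then x(j+1) = 5x(j) − 28 = 5·(-2·5^j + 7) − 28 = -10·5^j + 35 − 28 = -2·5^{j+1} + 7.
So the formula holds for j+1, and by induction x(m) = -2·5^m + 7 for all m ≥ 0.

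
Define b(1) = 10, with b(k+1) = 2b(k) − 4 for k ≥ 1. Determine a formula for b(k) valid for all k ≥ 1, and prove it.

Claim: b(k) = 3·2^k + 4.

Base case: b(1) = 10, and 3·2^1 + 4 = 6 + 4 = 10.
Assume b(r) = 3·2^r + 4 for some r ≥ 1.
Then b(r+1) = 2b(r) − 4 = 2·(3·2^r + 4) − 4 = 6·2^r + 8 − 4 = 3·2^{r+1} + 4.
Hence b(k) = 3·2^k + 4 for every k ≥ 1, by induction.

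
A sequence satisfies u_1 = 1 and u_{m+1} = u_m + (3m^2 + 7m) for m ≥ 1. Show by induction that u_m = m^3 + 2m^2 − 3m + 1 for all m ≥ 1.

Base case: u_1 = 1, and 1^3 + 2·1^2 − 3·1 + 1 = 1.
Assume u_k = k^3 + 2k^2 − 3k + 1.
Then u_{k+1} = u_k + (3k^2 + 7k) = (k^3 + 2k^2 − 3k + 1) + (3k^2 + 7k) = k^3 + 5k^2 + 4k + 1,
and (k+1)^3 + 2·(k+1)^2 − 3·(k+1) + 1 = k^3 + 5k^2 + 4k + 1.
This completes the inductive step, so u_m = m^3 + 2m^2 − 3m + 1 for all m ≥ 1.

u_m = m^3 + 2m^2 − 3m + 1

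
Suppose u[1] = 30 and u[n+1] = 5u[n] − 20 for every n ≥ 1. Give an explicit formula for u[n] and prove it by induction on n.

Claim: u[n] = 5^{n+1} + 5.

Base case: u[1] = 30, and 5^{1+1} + 5 = 25 + 5 = 30.
Assume u[r] = 5^{r+1} + 5 for some r ≥ 1.
Then u[r+1] = 5u[r] − 20 = 5·(5^{r+1} + 5) − 20 = 5^{r+2} + 25 − 20 = 5^{r+2} + 5.
Hence u[n] = 5^{n+1} + 5 for every n ≥ 1, by induction.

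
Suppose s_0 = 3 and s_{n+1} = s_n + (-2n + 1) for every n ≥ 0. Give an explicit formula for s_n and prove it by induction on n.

Claim: s_n = -n^2 + 2n + 3.

Base case: s_0 = 3, and -0^2 + 2·0 + 3 = 3.
Assume s_m = -m^2 + 2m + 3.
Then s_{m+1} = s_m + (-2m + 1) = (-m^2 + 2m + 3) + (-2m + 1) = -m^2 + 4,
and -(m+1)^2 + 2·(m+1) + 3 = -m^2 + 4.
This completes the inductive step, so s_n = -n^2 + 2n + 3 for all n ≥ 0.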